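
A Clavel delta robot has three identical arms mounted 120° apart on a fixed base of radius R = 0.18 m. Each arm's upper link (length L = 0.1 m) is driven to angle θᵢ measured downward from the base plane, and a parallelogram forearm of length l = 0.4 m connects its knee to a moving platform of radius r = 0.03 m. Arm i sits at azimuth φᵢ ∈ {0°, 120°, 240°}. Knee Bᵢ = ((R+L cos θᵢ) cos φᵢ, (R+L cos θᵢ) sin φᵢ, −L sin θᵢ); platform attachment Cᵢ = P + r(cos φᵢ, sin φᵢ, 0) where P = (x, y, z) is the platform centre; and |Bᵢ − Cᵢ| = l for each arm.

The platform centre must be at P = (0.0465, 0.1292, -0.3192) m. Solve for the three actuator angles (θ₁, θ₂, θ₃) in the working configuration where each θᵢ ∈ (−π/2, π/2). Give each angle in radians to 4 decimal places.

arm 1 (φ=0.0°): x'=0.0465, y'=0.1292
  e−x'=0.1035;  (l²−L²−(e−x')²−y'²−z²)/2L = 0.1035
  √(A²+B²)=0.3356;  θ1 = -1.2572+1.2571 ≈ -0.0001
arm 2 (φ=120.0°): x'=0.0886, y'=-0.1049
  A cos θ + B sin θ = C:  0.0614·cos θ + -0.3192·sin θ = 0.1667
  γ=atan2(-0.3192,0.0614)=-1.3809;  ψ=arccos(0.5130)=1.0321;  θ2=γ+ψ≈-0.3487
φ3=240.0° → target in arm frame (-0.1351, -0.0243)
  A=0.2851, B=-0.3192, C=(l²−L²−A²−y'²−z²)/(2L)=-0.1689
  γ=atan2(-0.3192,0.2851)=-0.8417;  ψ=arccos(-0.3947)=1.9765;  θ3=γ+ψ≈1.1348

θ₁ = -0.0001, θ₂ = -0.3487, θ₃ = 1.1348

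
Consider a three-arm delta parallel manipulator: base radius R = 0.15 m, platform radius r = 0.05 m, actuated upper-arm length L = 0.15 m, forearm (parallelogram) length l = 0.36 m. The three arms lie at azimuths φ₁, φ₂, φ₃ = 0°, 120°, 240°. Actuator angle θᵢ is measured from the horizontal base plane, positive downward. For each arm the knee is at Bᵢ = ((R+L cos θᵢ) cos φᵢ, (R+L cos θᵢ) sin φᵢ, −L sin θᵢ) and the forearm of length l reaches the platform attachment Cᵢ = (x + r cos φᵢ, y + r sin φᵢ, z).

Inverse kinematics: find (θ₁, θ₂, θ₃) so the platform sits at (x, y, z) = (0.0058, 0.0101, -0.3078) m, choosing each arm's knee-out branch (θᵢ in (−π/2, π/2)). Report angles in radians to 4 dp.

θ₁ = 0.2619, θ₂ = 0.2617, θ₃ = 0.3490

rotate P by −φ1: (0.0058, 0.0101, -0.3078)
  e−x'=0.0942;  (l²−L²−(e−x')²−y'²−z²)/2L = 0.0113
  √(A²+B²)=0.3219;  θ1 = -1.2738+1.5358 ≈ 0.2619
φ2=120.0° → target in arm frame (0.0058, -0.0101)
  e−x'=0.0942;  (l²−L²−(e−x')²−y'²−z²)/2L = 0.0113
  √(A²+B²)=0.3219;  θ2 = -1.2739+1.5357 ≈ 0.2617
φ3=240.0° → target in arm frame (-0.0116, 0.0000)
  A cos θ + B sin θ = C:  0.1116·cos θ + -0.3078·sin θ = -0.0004
  θ3 = atan2(B,A) + arccos(C/0.3274) = 0.3490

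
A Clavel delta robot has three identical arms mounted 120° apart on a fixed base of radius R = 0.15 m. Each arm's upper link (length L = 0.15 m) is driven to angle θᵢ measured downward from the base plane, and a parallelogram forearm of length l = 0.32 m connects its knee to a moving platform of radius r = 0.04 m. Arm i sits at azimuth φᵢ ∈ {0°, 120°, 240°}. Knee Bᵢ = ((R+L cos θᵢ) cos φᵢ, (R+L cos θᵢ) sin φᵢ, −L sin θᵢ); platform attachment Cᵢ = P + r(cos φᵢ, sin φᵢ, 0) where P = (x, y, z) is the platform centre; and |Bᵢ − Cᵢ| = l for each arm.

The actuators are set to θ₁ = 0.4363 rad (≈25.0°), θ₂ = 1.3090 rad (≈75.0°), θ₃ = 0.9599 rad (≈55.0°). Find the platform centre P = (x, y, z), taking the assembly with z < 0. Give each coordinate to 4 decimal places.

(0.1004, -0.0507, -0.3438)

φ1=0.0°: virtual centre (0.2459, 0.0000, -0.0634), radius l
centre 2 = (0.1488·cos120.0°, 0.1488·sin120.0°, -0.1449) = (-0.0744, 0.1289, -0.1449)
φ3=240.0°: virtual centre (-0.0980, -0.1698, -0.1229), radius l
eliminate P² terms by subtracting sphere 1 from 2 and 3
[-0.6407 0.2578 -0.1630]·P = -0.0214;  [-0.6879 -0.3396 -0.1190]·P = -0.0110
Cramer: x(z) = 0.0255-0.2178z;  y(z) = -0.0194+0.0909z
into |P−centre ₁|² = l²: 1.0557z² + 0.2193z + -0.0494 = 0;  Δ = 0.2568;  z = -0.3438 or 0.1362 → z<0 root = -0.3438
x = 0.1004, y = -0.0507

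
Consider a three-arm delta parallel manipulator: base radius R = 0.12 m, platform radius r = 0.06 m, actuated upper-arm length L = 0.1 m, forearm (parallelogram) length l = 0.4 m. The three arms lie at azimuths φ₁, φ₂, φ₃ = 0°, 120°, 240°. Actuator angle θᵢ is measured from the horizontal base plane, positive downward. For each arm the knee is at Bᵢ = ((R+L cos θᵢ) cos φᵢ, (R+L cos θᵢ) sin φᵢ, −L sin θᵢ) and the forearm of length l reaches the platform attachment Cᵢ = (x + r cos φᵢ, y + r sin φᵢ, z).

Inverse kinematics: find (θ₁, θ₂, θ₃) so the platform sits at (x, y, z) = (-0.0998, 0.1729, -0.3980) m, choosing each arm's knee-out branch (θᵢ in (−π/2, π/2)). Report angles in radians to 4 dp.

rotate P by −φ1: (-0.0998, 0.1729, -0.3980)
  A=0.1598, B=-0.3980, C=(l²−L²−A²−y'²−z²)/(2L)=-0.3192
  √(A²+B²)=0.4289;  θ1 = -1.1890+2.4101 ≈ 1.2211
φ2=120.0° → target in arm frame (0.1996, 0.0000)
  A cos θ + B sin θ = C:  -0.1396·cos θ + -0.3980·sin θ = -0.1395
  √(A²+B²)=0.4218;  θ2 = -1.9082+1.9079 ≈ -0.0003
rotate P by −φ3: (-0.0998, -0.1729, -0.3980)
  e−x'=0.1598;  (l²−L²−(e−x')²−y'²−z²)/2L = -0.3192
  θ3 = atan2(B,A) + arccos(C/0.4289) = 1.2213

θ₁ = 1.2211, θ₂ = -0.0003, θ₃ = 1.2213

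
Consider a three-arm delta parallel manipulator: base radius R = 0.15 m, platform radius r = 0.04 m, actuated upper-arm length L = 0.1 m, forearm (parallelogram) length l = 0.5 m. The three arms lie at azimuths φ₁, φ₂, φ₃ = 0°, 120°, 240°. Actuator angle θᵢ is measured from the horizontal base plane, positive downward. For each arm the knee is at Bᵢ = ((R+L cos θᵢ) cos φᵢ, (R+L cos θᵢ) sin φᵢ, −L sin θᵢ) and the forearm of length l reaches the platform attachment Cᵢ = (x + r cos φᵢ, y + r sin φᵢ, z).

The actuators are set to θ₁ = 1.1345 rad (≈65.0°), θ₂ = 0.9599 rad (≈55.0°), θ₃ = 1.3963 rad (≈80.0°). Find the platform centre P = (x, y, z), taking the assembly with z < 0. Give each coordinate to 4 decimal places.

(0.0055, 0.0544, -0.5655)

φ1=0.0°: virtual centre (0.1523, 0.0000, -0.0906), radius l
centre 2 = (0.1674·cos120.0°, 0.1674·sin120.0°, -0.0819) = (-0.0837, 0.1449, -0.0819)
centre 3 = (0.1274·cos240.0°, 0.1274·sin240.0°, -0.0985) = (-0.0637, -0.1103, -0.0985)
subtract pairs → two planes through P
plane₁₂: -0.4719x+0.2899y+0.0174z = 0.0033
det = 0.2293;  x = 0.0037+-0.0031z,  y = 0.0175+-0.0652z
quadratic in z: (1.0043)z²+(0.1799)z+(-0.2194)=0, √Δ=0.9559 → z ∈ {-0.5655, 0.3864}; z = -0.5655 (taking z<0)
x = 0.0055, y = 0.0544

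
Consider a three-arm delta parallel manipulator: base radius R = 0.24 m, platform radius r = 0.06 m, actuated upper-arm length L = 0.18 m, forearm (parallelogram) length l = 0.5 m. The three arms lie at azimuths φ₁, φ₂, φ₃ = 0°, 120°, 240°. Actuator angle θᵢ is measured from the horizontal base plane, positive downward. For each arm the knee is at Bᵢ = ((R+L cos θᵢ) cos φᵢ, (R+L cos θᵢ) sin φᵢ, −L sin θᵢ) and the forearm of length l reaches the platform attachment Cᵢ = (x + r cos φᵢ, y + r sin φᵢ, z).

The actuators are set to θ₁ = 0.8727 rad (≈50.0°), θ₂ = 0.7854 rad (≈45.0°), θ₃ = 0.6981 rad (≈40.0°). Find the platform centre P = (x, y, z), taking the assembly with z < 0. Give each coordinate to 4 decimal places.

(-0.0255, -0.0144, -0.5208)

φ1=0.0°: virtual centre (0.2957, 0.0000, -0.1379), radius l
φ2=120.0°: virtual centre (-0.1536, 0.2661, -0.1273), radius l
arm 3 at φ=240.0°: e+L cos θ3 = 0.3179;  O3 = (-0.1589, -0.2753, -0.1157)
subtract pairs → two planes through P
plane₁₂: -0.8987x+0.5322y+0.0212z = 0.0042
Cramer: x(z) = -0.0067+0.0361z;  y(z) = -0.0035+0.0210z
into |P−O₁|² = l²: 1.0017z² + 0.2538z + -0.1395 = 0;  Δ = 0.6235;  z = -0.5208 or 0.2674 → z<0 root = -0.5208
x = -0.0255, y = -0.0144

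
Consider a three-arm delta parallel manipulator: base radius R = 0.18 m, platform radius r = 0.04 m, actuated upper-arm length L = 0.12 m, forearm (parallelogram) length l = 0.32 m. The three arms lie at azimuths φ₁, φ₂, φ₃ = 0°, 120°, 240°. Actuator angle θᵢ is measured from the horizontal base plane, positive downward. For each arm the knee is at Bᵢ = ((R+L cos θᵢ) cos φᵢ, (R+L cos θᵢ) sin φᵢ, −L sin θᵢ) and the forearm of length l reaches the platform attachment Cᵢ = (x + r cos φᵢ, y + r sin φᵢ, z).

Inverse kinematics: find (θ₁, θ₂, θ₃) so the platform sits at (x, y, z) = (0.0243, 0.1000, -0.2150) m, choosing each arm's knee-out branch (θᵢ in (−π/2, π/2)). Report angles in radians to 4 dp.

θ₁ = 0.1745, θ₂ = -0.3491, θ₃ = 1.0476

arm 1 (φ=0.0°): x'=0.0243, y'=0.1000
  A cos θ + B sin θ = C:  0.1157·cos θ + -0.2150·sin θ = 0.0766
  √(A²+B²)=0.2442;  θ1 = -1.0771+1.2516 ≈ 0.1745
rotate P by −φ2: (0.0745, -0.0710, -0.2150)
  A=0.0655, B=-0.2150, C=(l²−L²−A²−y'²−z²)/(2L)=0.1351
  θ2 = atan2(B,A) + arccos(C/0.2248) = -0.3491
φ3=240.0° → target in arm frame (-0.0988, -0.0290)
  A=0.2388, B=-0.2150, C=(l²−L²−A²−y'²−z²)/(2L)=-0.0669
  θ3 = atan2(B,A) + arccos(C/0.3213) = 1.0476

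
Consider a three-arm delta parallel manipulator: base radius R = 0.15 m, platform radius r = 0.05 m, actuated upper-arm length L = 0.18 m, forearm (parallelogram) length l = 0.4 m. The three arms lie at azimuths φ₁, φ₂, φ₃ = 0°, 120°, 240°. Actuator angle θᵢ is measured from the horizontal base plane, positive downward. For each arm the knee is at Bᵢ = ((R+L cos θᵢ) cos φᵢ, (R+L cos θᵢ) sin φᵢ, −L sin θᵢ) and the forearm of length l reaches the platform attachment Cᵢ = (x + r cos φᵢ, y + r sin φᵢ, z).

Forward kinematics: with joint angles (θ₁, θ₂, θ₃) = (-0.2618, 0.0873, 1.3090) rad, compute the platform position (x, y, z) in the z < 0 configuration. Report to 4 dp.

(0.1502, 0.1855, -0.2855)

O1 = (0.2739·cos0.0°, 0.2739·sin0.0°, 0.0466) = (0.2739, 0.0000, 0.0466)
O2 = (0.2793·cos120.0°, 0.2793·sin120.0°, -0.0157) = (-0.1397, 0.2419, -0.0157)
arm 3 at φ=240.0°: (R−r)+L cos θ3 = 0.1466;  O3 = (-0.0733, -0.1269, -0.1739)
|O₂|²−|O₁|² = 0.0011;  |O₃|²−|O₁|² = -0.0255
plane₁₂: -0.8270x+0.4838y+-0.1246z = 0.0011
Cramer: x(z) = 0.0221-0.4487z;  y(z) = 0.0400-0.5096z
into |P−O₁|² = l²: 1.4610z² + 0.0921z + -0.0928 = 0;  Δ = 0.5509;  z = -0.2855 or 0.2225 → z<0 root = -0.2855
x = 0.1502, y = 0.1855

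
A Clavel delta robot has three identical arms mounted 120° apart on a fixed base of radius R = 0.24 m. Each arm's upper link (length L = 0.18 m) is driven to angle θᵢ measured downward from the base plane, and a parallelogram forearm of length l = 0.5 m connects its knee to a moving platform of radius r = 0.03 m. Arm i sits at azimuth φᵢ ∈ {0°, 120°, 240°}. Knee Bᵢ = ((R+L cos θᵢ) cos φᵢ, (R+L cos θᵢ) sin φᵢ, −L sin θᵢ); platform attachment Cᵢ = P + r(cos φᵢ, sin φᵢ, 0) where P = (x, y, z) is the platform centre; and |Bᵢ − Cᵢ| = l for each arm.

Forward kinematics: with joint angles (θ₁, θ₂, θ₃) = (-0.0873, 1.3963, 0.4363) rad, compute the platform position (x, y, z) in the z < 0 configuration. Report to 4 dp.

arm 1 at φ=0.0°: e+L cos θ1 = 0.3893;  centre 1 = (0.3893, 0.0000, 0.0157)
arm 2 at φ=120.0°: e+L cos θ2 = 0.2413;  centre 2 = (-0.1206, 0.2089, -0.1773)
φ3=240.0°: virtual centre (-0.1866, -0.3231, -0.0761), radius l
subtract pairs → two planes through P
[-1.0199 0.4179 -0.3859]·P = -0.0622;  [-1.1518 -0.6463 -0.1835]·P = -0.0068
det = 1.1404;  x = 0.0377+-0.2860z,  y = -0.0567+0.2256z
into |P−centre ₁|² = l²: 1.1327z² + 0.1441z + -0.1229 = 0;  Δ = 0.5777;  z = -0.3991 or 0.2719 → z<0 root = -0.3991
x = 0.1519, y = -0.1468

(0.1519, -0.1468, -0.3991)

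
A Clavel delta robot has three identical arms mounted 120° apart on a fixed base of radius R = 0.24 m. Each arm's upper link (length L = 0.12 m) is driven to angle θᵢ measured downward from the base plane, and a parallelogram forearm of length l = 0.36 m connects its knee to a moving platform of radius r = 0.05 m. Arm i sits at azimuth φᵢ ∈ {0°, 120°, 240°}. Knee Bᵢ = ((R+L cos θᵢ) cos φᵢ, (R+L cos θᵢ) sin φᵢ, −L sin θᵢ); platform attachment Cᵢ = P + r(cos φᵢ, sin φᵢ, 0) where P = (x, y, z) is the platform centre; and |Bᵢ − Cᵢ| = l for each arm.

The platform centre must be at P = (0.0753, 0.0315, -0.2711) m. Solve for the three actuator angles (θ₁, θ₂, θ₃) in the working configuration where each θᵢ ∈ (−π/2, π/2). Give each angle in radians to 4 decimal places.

arm 1 (φ=0.0°): x'=0.0753, y'=0.0315
  e−x'=0.1147;  (l²−L²−(e−x')²−y'²−z²)/2L = 0.1148
  γ=atan2(-0.2711,0.1147)=-1.1705;  ψ=arccos(0.3901)=1.1701;  θ1=γ+ψ≈-0.0004
rotate P by −φ2: (-0.0104, -0.0810, -0.2711)
  e−x'=0.2004;  (l²−L²−(e−x')²−y'²−z²)/2L = -0.0208
  θ2 = atan2(B,A) + arccos(C/0.3371) = 0.6983
φ3=240.0° → target in arm frame (-0.0649, 0.0495)
  e−x'=0.2549;  (l²−L²−(e−x')²−y'²−z²)/2L = -0.1072
  γ=atan2(-0.2711,0.2549)=-0.8161;  ψ=arccos(-0.2881)=1.8630;  θ3=γ+ψ≈1.0469

θ₁ = -0.0004, θ₂ = 0.6983, θ₃ = 1.0469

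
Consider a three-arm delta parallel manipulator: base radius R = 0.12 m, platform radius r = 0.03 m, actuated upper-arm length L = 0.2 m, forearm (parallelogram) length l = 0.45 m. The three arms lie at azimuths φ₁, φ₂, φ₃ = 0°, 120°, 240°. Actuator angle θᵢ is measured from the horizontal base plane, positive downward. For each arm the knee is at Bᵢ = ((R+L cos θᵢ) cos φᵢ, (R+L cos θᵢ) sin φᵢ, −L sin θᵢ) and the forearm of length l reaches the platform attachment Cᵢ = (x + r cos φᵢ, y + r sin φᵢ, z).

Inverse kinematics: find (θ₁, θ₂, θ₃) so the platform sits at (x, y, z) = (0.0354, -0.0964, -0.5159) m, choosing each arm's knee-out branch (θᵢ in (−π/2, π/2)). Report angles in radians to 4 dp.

θ₁ = 0.6982, θ₂ = 1.0474, θ₃ = 0.6110

rotate P by −φ1: (0.0354, -0.0964, -0.5159)
  A=0.0546, B=-0.5159, C=(l²−L²−A²−y'²−z²)/(2L)=-0.2898
  √(A²+B²)=0.5188;  θ1 = -1.4654+2.1636 ≈ 0.6982
rotate P by −φ2: (-0.1012, 0.0175, -0.5159)
  e−x'=0.1912;  (l²−L²−(e−x')²−y'²−z²)/2L = -0.3513
  θ2 = atan2(B,A) + arccos(C/0.5502) = 1.0474
arm 3 (φ=240.0°): x'=0.0658, y'=0.0789
  e−x'=0.0242;  (l²−L²−(e−x')²−y'²−z²)/2L = -0.2761
  γ=atan2(-0.5159,0.0242)=-1.5239;  ψ=arccos(-0.5347)=2.1349;  θ3=γ+ψ≈0.6110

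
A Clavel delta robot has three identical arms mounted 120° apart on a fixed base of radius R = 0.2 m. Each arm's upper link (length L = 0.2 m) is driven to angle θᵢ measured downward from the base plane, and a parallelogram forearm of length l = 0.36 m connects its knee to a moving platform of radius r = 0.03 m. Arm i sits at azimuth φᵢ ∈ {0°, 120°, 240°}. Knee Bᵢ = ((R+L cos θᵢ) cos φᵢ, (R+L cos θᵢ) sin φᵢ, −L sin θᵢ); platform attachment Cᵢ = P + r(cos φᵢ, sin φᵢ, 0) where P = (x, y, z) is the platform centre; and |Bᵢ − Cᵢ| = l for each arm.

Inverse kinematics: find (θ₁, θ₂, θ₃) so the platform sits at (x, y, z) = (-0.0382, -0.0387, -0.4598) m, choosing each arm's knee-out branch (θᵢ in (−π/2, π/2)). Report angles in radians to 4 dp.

θ₁ = 1.3962, θ₂ = 1.3091, θ₃ = 1.0471

arm 1 (φ=0.0°): x'=-0.0382, y'=-0.0387
  A cos θ + B sin θ = C:  0.2082·cos θ + -0.4598·sin θ = -0.4167
  γ=atan2(-0.4598,0.2082)=-1.1456;  ψ=arccos(-0.8255)=2.5418;  θ1=γ+ψ≈1.3962
rotate P by −φ2: (-0.0144, 0.0524, -0.4598)
  e−x'=0.1844;  (l²−L²−(e−x')²−y'²−z²)/2L = -0.3964
  √(A²+B²)=0.4954;  θ2 = -1.1894+2.4985 ≈ 1.3091
arm 3 (φ=240.0°): x'=0.0526, y'=-0.0137
  A=0.1174, B=-0.4598, C=(l²−L²−A²−y'²−z²)/(2L)=-0.3395
  γ=atan2(-0.4598,0.1174)=-1.3208;  ψ=arccos(-0.7153)=2.3679;  θ3=γ+ψ≈1.0471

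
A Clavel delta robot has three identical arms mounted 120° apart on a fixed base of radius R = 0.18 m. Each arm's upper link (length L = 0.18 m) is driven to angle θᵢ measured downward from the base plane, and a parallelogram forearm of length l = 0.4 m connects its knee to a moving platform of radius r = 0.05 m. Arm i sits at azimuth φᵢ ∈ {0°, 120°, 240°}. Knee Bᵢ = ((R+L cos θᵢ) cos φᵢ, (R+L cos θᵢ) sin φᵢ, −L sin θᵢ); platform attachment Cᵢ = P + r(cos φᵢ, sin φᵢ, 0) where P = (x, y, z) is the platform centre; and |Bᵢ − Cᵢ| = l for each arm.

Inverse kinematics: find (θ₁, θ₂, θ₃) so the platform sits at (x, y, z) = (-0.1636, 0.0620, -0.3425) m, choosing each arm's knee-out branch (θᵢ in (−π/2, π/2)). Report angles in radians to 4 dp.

θ₁ = 1.2220, θ₂ = 0.0001, θ₃ = 0.5238

φ1=0.0° → target in arm frame (-0.1636, 0.0620)
  e−x'=0.2936;  (l²−L²−(e−x')²−y'²−z²)/2L = -0.2215
  θ1 = atan2(B,A) + arccos(C/0.4511) = 1.2220
φ2=120.0° → target in arm frame (0.1355, 0.1107)
  e−x'=-0.0055;  (l²−L²−(e−x')²−y'²−z²)/2L = -0.0055
  γ=atan2(-0.3425,-0.0055)=-1.5868;  ψ=arccos(-0.0161)=1.5869;  θ2=γ+ψ≈0.0001
arm 3 (φ=240.0°): x'=0.0281, y'=-0.1727
  A=0.1019, B=-0.3425, C=(l²−L²−A²−y'²−z²)/(2L)=-0.0831
  γ=atan2(-0.3425,0.1019)=-1.2816;  ψ=arccos(-0.2325)=1.8054;  θ3=γ+ψ≈0.5238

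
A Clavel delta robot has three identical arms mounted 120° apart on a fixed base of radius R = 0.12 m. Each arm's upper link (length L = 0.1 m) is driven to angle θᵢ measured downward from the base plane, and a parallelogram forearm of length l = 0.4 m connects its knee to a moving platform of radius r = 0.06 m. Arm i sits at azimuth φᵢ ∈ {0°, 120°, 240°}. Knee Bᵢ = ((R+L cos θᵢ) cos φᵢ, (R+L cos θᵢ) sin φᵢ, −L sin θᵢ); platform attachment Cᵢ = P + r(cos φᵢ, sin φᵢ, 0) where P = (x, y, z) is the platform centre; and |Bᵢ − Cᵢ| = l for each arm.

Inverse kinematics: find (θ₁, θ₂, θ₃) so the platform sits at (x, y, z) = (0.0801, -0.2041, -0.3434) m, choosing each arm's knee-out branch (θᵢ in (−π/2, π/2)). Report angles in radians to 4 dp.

θ₁ = 0.0872, θ₂ = 1.2219, θ₃ = -0.1744

φ1=0.0° → target in arm frame (0.0801, -0.2041)
  e−x'=-0.0201;  (l²−L²−(e−x')²−y'²−z²)/2L = -0.0499
  √(A²+B²)=0.3440;  θ1 = -1.6293+1.7164 ≈ 0.0872
rotate P by −φ2: (-0.2168, 0.0327, -0.3434)
  e−x'=0.2768;  (l²−L²−(e−x')²−y'²−z²)/2L = -0.2281
  θ2 = atan2(B,A) + arccos(C/0.4411) = 1.2219
φ3=240.0° → target in arm frame (0.1367, 0.1714)
  A cos θ + B sin θ = C:  -0.0767·cos θ + -0.3434·sin θ = -0.0160
  γ=atan2(-0.3434,-0.0767)=-1.7906;  ψ=arccos(-0.0454)=1.6162;  θ3=γ+ψ≈-0.1744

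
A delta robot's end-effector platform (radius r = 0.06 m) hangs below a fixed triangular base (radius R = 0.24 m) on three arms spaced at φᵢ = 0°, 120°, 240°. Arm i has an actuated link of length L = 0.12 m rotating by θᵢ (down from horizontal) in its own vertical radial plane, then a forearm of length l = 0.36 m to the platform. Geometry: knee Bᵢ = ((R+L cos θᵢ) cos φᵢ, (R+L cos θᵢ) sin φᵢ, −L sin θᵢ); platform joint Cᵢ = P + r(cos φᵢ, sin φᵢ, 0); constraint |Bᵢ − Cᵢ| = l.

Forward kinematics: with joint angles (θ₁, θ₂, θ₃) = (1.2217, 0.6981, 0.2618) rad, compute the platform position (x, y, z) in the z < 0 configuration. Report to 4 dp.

φ1=0.0°: virtual centre (0.2210, 0.0000, -0.1128), radius l
φ2=120.0°: virtual centre (-0.1360, 0.2355, -0.0771), radius l
φ3=240.0°: virtual centre (-0.1480, -0.2563, -0.0311), radius l
|O₂|²−|O₁|² = 0.0183;  |O₃|²−|O₁|² = 0.0270
plane₁₂: -0.7140x+0.4710y+0.0713z = 0.0183
det = 0.7136;  x = -0.0309+0.1590z,  y = -0.0080+0.0898z
quadratic in z: (1.0334)z²+(0.1439)z+(-0.0533)=0, √Δ=0.4910 → z ∈ {-0.3072, 0.1679}; z = -0.3072 (taking z<0)
x = -0.0798, y = -0.0356

(-0.0798, -0.0356, -0.3072)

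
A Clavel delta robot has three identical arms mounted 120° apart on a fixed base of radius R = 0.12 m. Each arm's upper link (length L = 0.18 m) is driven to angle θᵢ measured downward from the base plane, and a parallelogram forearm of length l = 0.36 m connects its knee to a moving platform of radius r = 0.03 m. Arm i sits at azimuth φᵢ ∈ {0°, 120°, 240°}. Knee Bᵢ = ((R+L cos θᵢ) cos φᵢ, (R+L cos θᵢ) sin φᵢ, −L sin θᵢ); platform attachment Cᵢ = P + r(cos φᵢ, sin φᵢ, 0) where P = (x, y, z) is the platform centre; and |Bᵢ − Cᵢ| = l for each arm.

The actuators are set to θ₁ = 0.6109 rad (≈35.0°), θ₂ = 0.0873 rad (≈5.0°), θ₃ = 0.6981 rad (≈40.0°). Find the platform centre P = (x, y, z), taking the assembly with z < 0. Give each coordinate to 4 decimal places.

(-0.0326, 0.0829, -0.3265)

φ1=0.0°: virtual centre (0.2374, 0.0000, -0.1032), radius l
φ2=120.0°: virtual centre (-0.1347, 0.2332, -0.0157), radius l
O3 = (0.2279·cos240.0°, 0.2279·sin240.0°, -0.1157) = (-0.1139, -0.1974, -0.1157)
eliminate P² terms by subtracting sphere 1 from 2 and 3
[-0.7442 0.4665 0.1751]·P = 0.0057;  [-0.7028 -0.3947 -0.0249]·P = -0.0017
det = 0.6216;  x = -0.0024+0.0925z,  y = 0.0085+-0.2278z
into |P−O₁|² = l²: 1.0605z² + 0.1582z + -0.0614 = 0;  Δ = 0.2853;  z = -0.3265 or 0.1773 → z<0 root = -0.3265
x = -0.0326, y = 0.0829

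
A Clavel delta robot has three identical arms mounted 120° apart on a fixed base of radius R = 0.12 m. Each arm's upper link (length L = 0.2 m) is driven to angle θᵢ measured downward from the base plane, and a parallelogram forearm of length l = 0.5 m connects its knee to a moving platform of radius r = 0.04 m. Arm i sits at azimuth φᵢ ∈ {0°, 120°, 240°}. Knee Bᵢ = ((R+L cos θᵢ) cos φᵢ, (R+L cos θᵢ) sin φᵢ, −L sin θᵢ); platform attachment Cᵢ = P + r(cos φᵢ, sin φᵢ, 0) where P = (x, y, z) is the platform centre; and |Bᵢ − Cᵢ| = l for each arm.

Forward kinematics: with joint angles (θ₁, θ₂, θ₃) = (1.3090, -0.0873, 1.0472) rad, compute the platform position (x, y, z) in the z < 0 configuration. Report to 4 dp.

centre 1 = (0.1318·cos0.0°, 0.1318·sin0.0°, -0.1932) = (0.1318, 0.0000, -0.1932)
φ2=120.0°: virtual centre (-0.1396, 0.2418, 0.0174), radius l
centre 3 = (0.1800·cos240.0°, 0.1800·sin240.0°, -0.1732) = (-0.0900, -0.1559, -0.1732)
eliminate P² terms by subtracting sphere 1 from 2 and 3
plane₁₂: -0.5428x+0.4837y+0.4212z = 0.0236
Cramer: x(z) = -0.0289+0.3926z;  y(z) = 0.0164-0.4304z
sphere 1 gives Az²+Bz+C=0 with A=1.3394, B=0.2461, C=-0.1866;  B²−4AC=1.0603;  roots -0.4763, 0.2925;  negative root z = -0.4763
x = -0.2159, y = 0.2213

(-0.2159, 0.2213, -0.4763)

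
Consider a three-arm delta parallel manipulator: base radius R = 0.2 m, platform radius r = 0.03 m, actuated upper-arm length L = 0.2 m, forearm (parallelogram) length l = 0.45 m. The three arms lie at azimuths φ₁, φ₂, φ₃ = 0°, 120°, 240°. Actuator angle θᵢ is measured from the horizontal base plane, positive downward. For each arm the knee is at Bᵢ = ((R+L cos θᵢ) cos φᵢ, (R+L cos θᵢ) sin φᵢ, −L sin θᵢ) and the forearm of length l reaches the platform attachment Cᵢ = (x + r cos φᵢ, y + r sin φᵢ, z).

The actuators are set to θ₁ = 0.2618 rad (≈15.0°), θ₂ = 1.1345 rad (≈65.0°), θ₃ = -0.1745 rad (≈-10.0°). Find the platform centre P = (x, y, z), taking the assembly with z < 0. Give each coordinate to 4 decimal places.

(0.0465, -0.1699, -0.3226)

φ1=0.0°: virtual centre (0.3632, 0.0000, -0.0518), radius l
S2 = (0.2545·cos120.0°, 0.2545·sin120.0°, -0.1813) = (-0.1273, 0.2204, -0.1813)
φ3=240.0°: virtual centre (-0.1835, -0.3178, 0.0347), radius l
|S₂|²−|S₁|² = -0.0369;  |S₃|²−|S₁|² = 0.0013
plane₁₂: -0.9809x+0.4408y+-0.2590z = -0.0369
Cramer: x(z) = 0.0207-0.0799z;  y(z) = -0.0377+0.4097z
sphere 1 gives Az²+Bz+C=0 with A=1.1742, B=0.1274, C=-0.0811;  B²−4AC=0.3973;  roots -0.3226, 0.2141;  negative root z = -0.3226
x = 0.0465, y = -0.1699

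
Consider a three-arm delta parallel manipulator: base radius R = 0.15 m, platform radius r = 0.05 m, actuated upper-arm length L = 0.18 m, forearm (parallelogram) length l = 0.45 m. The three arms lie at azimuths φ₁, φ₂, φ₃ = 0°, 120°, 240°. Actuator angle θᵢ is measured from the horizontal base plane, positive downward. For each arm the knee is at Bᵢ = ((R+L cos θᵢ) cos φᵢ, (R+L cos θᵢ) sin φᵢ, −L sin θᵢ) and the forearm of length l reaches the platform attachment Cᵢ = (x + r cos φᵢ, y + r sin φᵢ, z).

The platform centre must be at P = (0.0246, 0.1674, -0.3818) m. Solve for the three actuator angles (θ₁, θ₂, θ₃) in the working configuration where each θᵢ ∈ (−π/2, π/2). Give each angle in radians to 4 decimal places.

φ1=0.0° → target in arm frame (0.0246, 0.1674)
  A cos θ + B sin θ = C:  0.0754·cos θ + -0.3818·sin θ = -0.0261
  γ=atan2(-0.3818,0.0754)=-1.3758;  ψ=arccos(-0.0669)=1.6378;  θ1=γ+ψ≈0.2620
arm 2 (φ=120.0°): x'=0.1327, y'=-0.1050
  A=-0.0327, B=-0.3818, C=(l²−L²−A²−y'²−z²)/(2L)=0.0340
  θ2 = atan2(B,A) + arccos(C/0.3832) = -0.1742
arm 3 (φ=240.0°): x'=-0.1573, y'=-0.0624
  A cos θ + B sin θ = C:  0.2573·cos θ + -0.3818·sin θ = -0.1271
  γ=atan2(-0.3818,0.2573)=-0.9778;  ψ=arccos(-0.2761)=1.8505;  θ3=γ+ψ≈0.8726

θ₁ = 0.2620, θ₂ = -0.1742, θ₃ = 0.8726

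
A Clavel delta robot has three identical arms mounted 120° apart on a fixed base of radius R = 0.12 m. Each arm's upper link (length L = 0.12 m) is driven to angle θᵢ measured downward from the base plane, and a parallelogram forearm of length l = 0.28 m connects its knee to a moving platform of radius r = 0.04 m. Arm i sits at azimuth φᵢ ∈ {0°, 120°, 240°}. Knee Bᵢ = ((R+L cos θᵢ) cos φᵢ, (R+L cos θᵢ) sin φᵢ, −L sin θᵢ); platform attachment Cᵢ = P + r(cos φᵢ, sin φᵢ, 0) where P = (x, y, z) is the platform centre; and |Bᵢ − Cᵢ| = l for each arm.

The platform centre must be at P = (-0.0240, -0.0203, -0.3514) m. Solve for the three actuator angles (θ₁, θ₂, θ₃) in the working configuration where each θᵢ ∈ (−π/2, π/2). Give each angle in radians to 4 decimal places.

φ1=0.0° → target in arm frame (-0.0240, -0.0203)
  e−x'=0.1040;  (l²−L²−(e−x')²−y'²−z²)/2L = -0.2946
  θ1 = atan2(B,A) + arccos(C/0.3665) = 1.2217
φ2=120.0° → target in arm frame (-0.0056, 0.0309)
  A cos θ + B sin θ = C:  0.0856·cos θ + -0.3514·sin θ = -0.2823
  √(A²+B²)=0.3617;  θ2 = -1.3319+2.4665 ≈ 1.1346
φ3=240.0° → target in arm frame (0.0296, -0.0106)
  e−x'=0.0504;  (l²−L²−(e−x')²−y'²−z²)/2L = -0.2589
  γ=atan2(-0.3514,0.0504)=-1.4283;  ψ=arccos(-0.7293)=2.3881;  θ3=γ+ψ≈0.9598

θ₁ = 1.2217, θ₂ = 1.1346, θ₃ = 0.9598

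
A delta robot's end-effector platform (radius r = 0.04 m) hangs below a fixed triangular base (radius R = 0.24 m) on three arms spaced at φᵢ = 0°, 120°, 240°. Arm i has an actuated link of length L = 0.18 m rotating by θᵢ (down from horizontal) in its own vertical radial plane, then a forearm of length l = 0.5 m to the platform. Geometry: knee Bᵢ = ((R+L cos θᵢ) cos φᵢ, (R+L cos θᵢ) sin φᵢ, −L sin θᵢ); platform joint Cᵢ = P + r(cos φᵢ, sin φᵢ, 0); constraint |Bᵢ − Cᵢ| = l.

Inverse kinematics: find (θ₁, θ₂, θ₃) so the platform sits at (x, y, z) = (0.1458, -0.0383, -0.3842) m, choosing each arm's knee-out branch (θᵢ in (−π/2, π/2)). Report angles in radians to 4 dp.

θ₁ = -0.3486, θ₂ = 0.8729, θ₃ = 0.6108

φ1=0.0° → target in arm frame (0.1458, -0.0383)
  e−x'=0.0542;  (l²−L²−(e−x')²−y'²−z²)/2L = 0.1822
  √(A²+B²)=0.3880;  θ1 = -1.4306+1.0820 ≈ -0.3486
arm 2 (φ=120.0°): x'=-0.1061, y'=-0.1071
  A cos θ + B sin θ = C:  0.3061·cos θ + -0.3842·sin θ = -0.0977
  θ2 = atan2(B,A) + arccos(C/0.4912) = 0.8729
rotate P by −φ3: (-0.0397, 0.1454, -0.3842)
  A cos θ + B sin θ = C:  0.2397·cos θ + -0.3842·sin θ = -0.0240
  √(A²+B²)=0.4529;  θ3 = -1.0129+1.6237 ≈ 0.6108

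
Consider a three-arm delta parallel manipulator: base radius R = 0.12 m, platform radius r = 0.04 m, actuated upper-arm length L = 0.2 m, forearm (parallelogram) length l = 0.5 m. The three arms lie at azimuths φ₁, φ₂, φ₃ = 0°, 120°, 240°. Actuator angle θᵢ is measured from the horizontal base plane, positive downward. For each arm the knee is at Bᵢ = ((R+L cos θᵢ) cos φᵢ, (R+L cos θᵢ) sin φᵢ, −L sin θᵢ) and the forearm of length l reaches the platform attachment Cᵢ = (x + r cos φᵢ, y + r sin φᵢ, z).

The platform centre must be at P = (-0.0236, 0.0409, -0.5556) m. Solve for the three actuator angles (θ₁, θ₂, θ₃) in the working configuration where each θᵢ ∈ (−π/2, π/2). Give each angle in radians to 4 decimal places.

rotate P by −φ1: (-0.0236, 0.0409, -0.5556)
  e−x'=0.1036;  (l²−L²−(e−x')²−y'²−z²)/2L = -0.2777
  θ1 = atan2(B,A) + arccos(C/0.5652) = 0.6981
rotate P by −φ2: (0.0472, 0.0000, -0.5556)
  A=0.0328, B=-0.5556, C=(l²−L²−A²−y'²−z²)/(2L)=-0.2494
  γ=atan2(-0.5556,0.0328)=-1.5119;  ψ=arccos(-0.4481)=2.0355;  θ2=γ+ψ≈0.5236
rotate P by −φ3: (-0.0236, -0.0409, -0.5556)
  A cos θ + B sin θ = C:  0.1036·cos θ + -0.5556·sin θ = -0.2778
  √(A²+B²)=0.5652;  θ3 = -1.3864+2.0845 ≈ 0.6981

θ₁ = 0.6981, θ₂ = 0.5236, θ₃ = 0.6981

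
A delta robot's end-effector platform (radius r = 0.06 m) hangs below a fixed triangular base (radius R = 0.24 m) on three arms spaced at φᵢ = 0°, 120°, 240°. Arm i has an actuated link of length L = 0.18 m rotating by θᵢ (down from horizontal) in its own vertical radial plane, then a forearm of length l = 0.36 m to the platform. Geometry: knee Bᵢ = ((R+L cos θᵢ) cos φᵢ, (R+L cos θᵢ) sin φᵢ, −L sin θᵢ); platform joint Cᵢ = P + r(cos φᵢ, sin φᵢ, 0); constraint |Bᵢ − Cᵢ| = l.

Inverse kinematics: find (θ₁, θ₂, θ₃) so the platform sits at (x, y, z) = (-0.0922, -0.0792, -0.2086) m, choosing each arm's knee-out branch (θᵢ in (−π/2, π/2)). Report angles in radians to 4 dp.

θ₁ = 1.1347, θ₂ = 0.7857, θ₃ = -0.3494

rotate P by −φ1: (-0.0922, -0.0792, -0.2086)
  A=0.2722, B=-0.2086, C=(l²−L²−A²−y'²−z²)/(2L)=-0.0741
  γ=atan2(-0.2086,0.2722)=-0.6539;  ψ=arccos(-0.2161)=1.7886;  θ1=γ+ψ≈1.1347
arm 2 (φ=120.0°): x'=-0.0225, y'=0.1194
  A cos θ + B sin θ = C:  0.2025·cos θ + -0.2086·sin θ = -0.0044
  γ=atan2(-0.2086,0.2025)=-0.8003;  ψ=arccos(-0.0151)=1.5859;  θ2=γ+ψ≈0.7857
arm 3 (φ=240.0°): x'=0.1147, y'=-0.0402
  A cos θ + B sin θ = C:  0.0653·cos θ + -0.2086·sin θ = 0.1328
  θ3 = atan2(B,A) + arccos(C/0.2186) = -0.3494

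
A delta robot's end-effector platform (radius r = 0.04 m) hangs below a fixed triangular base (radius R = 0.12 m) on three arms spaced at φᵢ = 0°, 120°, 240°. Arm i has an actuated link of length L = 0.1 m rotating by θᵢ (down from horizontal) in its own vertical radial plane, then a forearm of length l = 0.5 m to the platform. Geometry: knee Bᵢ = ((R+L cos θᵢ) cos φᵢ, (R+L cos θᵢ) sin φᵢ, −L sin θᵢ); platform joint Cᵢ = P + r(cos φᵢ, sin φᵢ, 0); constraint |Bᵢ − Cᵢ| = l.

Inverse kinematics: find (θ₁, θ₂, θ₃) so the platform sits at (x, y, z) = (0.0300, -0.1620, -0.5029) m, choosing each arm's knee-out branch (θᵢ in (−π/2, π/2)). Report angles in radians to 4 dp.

θ₁ = 0.5238, θ₂ = 1.1348, θ₃ = 0.1747

φ1=0.0° → target in arm frame (0.0300, -0.1620)
  e−x'=0.0500;  (l²−L²−(e−x')²−y'²−z²)/2L = -0.2083
  √(A²+B²)=0.5054;  θ1 = -1.4717+1.9955 ≈ 0.5238
φ2=120.0° → target in arm frame (-0.1553, 0.0550)
  A=0.2353, B=-0.5029, C=(l²−L²−A²−y'²−z²)/(2L)=-0.3565
  √(A²+B²)=0.5552;  θ2 = -1.1332+2.2680 ≈ 1.1348
rotate P by −φ3: (0.1253, 0.1070, -0.5029)
  A=-0.0453, B=-0.5029, C=(l²−L²−A²−y'²−z²)/(2L)=-0.1320
  √(A²+B²)=0.5049;  θ3 = -1.6606+1.8353 ≈ 0.1747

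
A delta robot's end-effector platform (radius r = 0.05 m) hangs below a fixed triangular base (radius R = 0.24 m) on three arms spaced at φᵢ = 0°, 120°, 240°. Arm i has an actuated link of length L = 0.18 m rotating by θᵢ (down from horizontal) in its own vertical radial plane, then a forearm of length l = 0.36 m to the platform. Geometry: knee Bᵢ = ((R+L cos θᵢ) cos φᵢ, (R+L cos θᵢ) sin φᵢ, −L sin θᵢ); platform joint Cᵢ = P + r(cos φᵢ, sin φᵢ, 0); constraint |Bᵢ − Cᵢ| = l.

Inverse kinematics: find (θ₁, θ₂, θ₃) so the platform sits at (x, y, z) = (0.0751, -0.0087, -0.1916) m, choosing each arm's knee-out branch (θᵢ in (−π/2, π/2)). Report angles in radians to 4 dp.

θ₁ = -0.0872, θ₂ = 0.8728, θ₃ = 0.7851

φ1=0.0° → target in arm frame (0.0751, -0.0087)
  A cos θ + B sin θ = C:  0.1149·cos θ + -0.1916·sin θ = 0.1311
  θ1 = atan2(B,A) + arccos(C/0.2234) = -0.0872
φ2=120.0° → target in arm frame (-0.0451, -0.0607)
  A cos θ + B sin θ = C:  0.2351·cos θ + -0.1916·sin θ = 0.0043
  √(A²+B²)=0.3033;  θ2 = -0.6838+1.5567 ≈ 0.8728
rotate P by −φ3: (-0.0300, 0.0694, -0.1916)
  A=0.2200, B=-0.1916, C=(l²−L²−A²−y'²−z²)/(2L)=0.0202
  √(A²+B²)=0.2917;  θ3 = -0.7165+1.5015 ≈ 0.7851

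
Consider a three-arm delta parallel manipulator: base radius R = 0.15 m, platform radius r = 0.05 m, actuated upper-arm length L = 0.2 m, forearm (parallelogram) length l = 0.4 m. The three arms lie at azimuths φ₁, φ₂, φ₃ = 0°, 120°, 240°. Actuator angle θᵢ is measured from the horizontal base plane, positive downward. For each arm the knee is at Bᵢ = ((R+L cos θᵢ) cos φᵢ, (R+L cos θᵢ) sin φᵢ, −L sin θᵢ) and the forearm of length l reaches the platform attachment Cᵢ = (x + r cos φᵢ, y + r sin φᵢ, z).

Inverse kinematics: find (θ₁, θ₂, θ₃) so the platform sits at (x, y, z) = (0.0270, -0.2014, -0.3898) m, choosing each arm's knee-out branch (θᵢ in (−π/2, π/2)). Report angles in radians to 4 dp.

φ1=0.0° → target in arm frame (0.0270, -0.2014)
  A cos θ + B sin θ = C:  0.0730·cos θ + -0.3898·sin θ = -0.1946
  γ=atan2(-0.3898,0.0730)=-1.3857;  ψ=arccos(-0.4907)=2.0837;  θ1=γ+ψ≈0.6980
φ2=120.0° → target in arm frame (-0.1879, 0.0773)
  A cos θ + B sin θ = C:  0.2879·cos θ + -0.3898·sin θ = -0.3020
  γ=atan2(-0.3898,0.2879)=-0.9346;  ψ=arccos(-0.6233)=2.2437;  θ2=γ+ψ≈1.3091
rotate P by −φ3: (0.1609, 0.1241, -0.3898)
  A=-0.0609, B=-0.3898, C=(l²−L²−A²−y'²−z²)/(2L)=-0.1276
  γ=atan2(-0.3898,-0.0609)=-1.7258;  ψ=arccos(-0.3235)=1.9002;  θ3=γ+ψ≈0.1744

θ₁ = 0.6980, θ₂ = 1.3091, θ₃ = 0.1744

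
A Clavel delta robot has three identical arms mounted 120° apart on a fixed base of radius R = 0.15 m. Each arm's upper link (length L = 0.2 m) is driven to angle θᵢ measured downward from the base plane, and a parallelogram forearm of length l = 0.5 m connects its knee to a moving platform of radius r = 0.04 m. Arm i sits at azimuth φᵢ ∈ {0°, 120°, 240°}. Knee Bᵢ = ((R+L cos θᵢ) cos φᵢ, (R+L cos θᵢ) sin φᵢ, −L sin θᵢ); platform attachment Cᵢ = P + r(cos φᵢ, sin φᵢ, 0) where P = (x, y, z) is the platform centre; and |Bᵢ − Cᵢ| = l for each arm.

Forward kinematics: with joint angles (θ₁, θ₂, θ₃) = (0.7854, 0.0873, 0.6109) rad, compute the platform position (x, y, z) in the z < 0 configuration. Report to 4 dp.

O1 = (0.2514·cos0.0°, 0.2514·sin0.0°, -0.1414) = (0.2514, 0.0000, -0.1414)
O2 = (0.3092·cos120.0°, 0.3092·sin120.0°, -0.0174) = (-0.1546, 0.2678, -0.0174)
φ3=240.0°: virtual centre (-0.1369, -0.2371, -0.1147), radius l
eliminate P² terms by subtracting sphere 1 from 2 and 3
plane₁₂: -0.8121x+0.5356y+0.2480z = 0.0127
det = 0.8012;  x = -0.0108+0.1825z,  y = 0.0073+-0.1863z
sphere 1 gives Az²+Bz+C=0 with A=1.0680, B=0.1844, C=-0.1612;  B²−4AC=0.7225;  roots -0.4843, 0.3116;  negative root z = -0.4843
x = -0.0992, y = 0.0975

(-0.0992, 0.0975, -0.4843)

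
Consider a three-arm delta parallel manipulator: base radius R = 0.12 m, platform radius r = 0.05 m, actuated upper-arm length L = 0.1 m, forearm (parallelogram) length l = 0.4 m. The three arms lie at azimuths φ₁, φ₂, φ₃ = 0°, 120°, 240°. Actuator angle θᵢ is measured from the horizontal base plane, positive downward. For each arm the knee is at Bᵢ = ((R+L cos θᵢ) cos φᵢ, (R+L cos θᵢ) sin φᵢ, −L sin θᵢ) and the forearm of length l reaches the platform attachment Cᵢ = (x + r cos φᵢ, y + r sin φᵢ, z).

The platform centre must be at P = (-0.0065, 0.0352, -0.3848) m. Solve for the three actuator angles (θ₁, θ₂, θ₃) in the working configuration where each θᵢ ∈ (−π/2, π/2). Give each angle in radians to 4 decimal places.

θ₁ = 0.2621, θ₂ = 0.0879, θ₃ = 0.3493

rotate P by −φ1: (-0.0065, 0.0352, -0.3848)
  A=0.0765, B=-0.3848, C=(l²−L²−A²−y'²−z²)/(2L)=-0.0258
  θ1 = atan2(B,A) + arccos(C/0.3923) = 0.2621
arm 2 (φ=120.0°): x'=0.0337, y'=-0.0120
  A=0.0363, B=-0.3848, C=(l²−L²−A²−y'²−z²)/(2L)=0.0024
  √(A²+B²)=0.3865;  θ2 = -1.4768+1.5647 ≈ 0.0879
φ3=240.0° → target in arm frame (-0.0272, -0.0232)
  A=0.0972, B=-0.3848, C=(l²−L²−A²−y'²−z²)/(2L)=-0.0403
  γ=atan2(-0.3848,0.0972)=-1.3233;  ψ=arccos(-0.1016)=1.6726;  θ3=γ+ψ≈0.3493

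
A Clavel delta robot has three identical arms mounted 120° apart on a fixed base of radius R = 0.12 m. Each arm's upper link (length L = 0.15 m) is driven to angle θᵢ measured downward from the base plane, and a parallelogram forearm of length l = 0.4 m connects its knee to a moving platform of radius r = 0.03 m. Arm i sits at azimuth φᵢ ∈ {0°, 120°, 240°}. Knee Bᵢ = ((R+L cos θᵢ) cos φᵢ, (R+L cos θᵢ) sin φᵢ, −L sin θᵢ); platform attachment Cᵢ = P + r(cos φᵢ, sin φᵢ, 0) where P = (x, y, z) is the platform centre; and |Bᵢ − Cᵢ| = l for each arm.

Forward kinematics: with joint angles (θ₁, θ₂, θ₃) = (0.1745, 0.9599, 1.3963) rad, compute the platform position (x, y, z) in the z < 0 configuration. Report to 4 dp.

O1 = (0.2377·cos0.0°, 0.2377·sin0.0°, -0.0260) = (0.2377, 0.0000, -0.0260)
φ2=120.0°: virtual centre (-0.0880, 0.1525, -0.1229), radius l
φ3=240.0°: virtual centre (-0.0580, -0.1005, -0.1477), radius l
subtract pairs → two planes through P
[-0.6515 0.3049 -0.1937]·P = -0.0111;  [-0.5915 -0.2010 -0.2434]·P = -0.0219
det = 0.3113;  x = 0.0286+-0.3634z,  y = 0.0247+-0.1413z
into |P−O₁|² = l²: 1.1520z² + 0.1971z + -0.1150 = 0;  Δ = 0.5687;  z = -0.4128 or 0.2418 → z<0 root = -0.4128
x = 0.1786, y = 0.0831

(0.1786, 0.0831, -0.4128)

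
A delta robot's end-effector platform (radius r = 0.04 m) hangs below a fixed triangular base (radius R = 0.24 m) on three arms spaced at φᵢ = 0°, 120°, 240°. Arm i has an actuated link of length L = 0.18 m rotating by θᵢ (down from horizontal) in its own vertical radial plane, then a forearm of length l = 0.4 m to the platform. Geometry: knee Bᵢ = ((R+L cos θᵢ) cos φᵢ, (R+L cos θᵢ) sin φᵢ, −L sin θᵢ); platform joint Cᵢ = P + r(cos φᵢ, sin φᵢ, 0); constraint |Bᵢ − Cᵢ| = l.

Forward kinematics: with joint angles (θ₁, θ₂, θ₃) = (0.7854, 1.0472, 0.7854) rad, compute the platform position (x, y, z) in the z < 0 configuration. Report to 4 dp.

(0.0202, -0.0351, -0.3812)

O1 = (0.3273·cos0.0°, 0.3273·sin0.0°, -0.1273) = (0.3273, 0.0000, -0.1273)
O2 = (0.2900·cos120.0°, 0.2900·sin120.0°, -0.1559) = (-0.1450, 0.2511, -0.1559)
O3 = (0.3273·cos240.0°, 0.3273·sin240.0°, -0.1273) = (-0.1636, -0.2834, -0.1273)
subtract pairs → two planes through P
linear system: -0.9446x+0.5023y = -0.0149−-0.0572z; -0.9818x+-0.5669y = 0.0000−0.0000z
Cramer: x(z) = 0.0082-0.0315z;  y(z) = -0.0142+0.0546z
sphere 1 gives Az²+Bz+C=0 with A=1.0040, B=0.2731, C=-0.0418;  B²−4AC=0.2425;  roots -0.3812, 0.1092;  negative root z = -0.3812
x = 0.0202, y = -0.0351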